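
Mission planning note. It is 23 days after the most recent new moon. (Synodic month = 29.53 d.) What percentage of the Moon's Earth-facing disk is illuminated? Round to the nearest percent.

Phase angle: θ = 360°·(23 d)/(29.53 d) = 280.4°.
cos 280.4° = 0.180, so f = (1 − 0.180)/2 = 0.410, so 41%.

41%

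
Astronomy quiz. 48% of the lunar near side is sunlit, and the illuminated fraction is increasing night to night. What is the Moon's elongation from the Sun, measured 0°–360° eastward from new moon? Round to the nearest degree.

88°

cos θ = 1 − 2f = 0.040, giving a principal value of 87.7°.
Waxing ⇒ before full, so θ = 87.7°.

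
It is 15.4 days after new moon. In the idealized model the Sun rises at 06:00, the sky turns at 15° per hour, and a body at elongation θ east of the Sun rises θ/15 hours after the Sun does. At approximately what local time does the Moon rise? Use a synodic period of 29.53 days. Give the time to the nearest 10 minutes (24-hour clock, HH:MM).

Phase angle: θ = 360°·(15.4 d)/(29.53 d) = 187.7°.
The Moon trails the Sun by θ/15 = 187.7/15 ≈ 12.52 hours.
06:00 + 12.516 h ≈ 18:31 → 18:30 to the nearest ten minutes.

18:30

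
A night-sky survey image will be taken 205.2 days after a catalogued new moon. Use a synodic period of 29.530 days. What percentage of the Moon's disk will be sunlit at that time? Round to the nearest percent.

205.2/29.530 = 6.949 lunations, so 6 complete cycles and 28.02 d into the next.
The Moon has covered 28.02/29.530 of its cycle, so θ ≈ 360° × 28.02/29.530 = 341.6°.
With cos θ = 0.949, the lit fraction is (1 − 0.949)/2 ≈ 0.026, so 3%.

3%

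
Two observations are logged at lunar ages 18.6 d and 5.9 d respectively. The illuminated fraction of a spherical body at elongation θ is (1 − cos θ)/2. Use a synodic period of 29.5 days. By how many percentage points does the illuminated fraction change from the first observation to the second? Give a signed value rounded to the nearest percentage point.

θ₁ = 360° × 18.6/29.5 = 227.0°, f₁ = (1 − cos θ₁)/2 = 0.841.
θ₂ = 360° × 5.9/29.5 = 72.0°, f₂ = (1 − cos θ₂)/2 = 0.345.
Change = f₂ − f₁ = -0.496 → -50 percentage points.

-50 percentage points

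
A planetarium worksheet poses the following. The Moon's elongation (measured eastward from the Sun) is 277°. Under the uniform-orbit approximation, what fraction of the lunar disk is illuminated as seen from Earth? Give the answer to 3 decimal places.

0.439

cos 277° = 0.122, so f = (1 − 0.122)/2 = 0.439.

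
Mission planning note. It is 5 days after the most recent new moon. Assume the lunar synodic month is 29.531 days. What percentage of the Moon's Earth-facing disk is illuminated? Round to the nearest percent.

26%

Phase angle: θ = 360°·(5 d)/(29.531 d) = 61.0°.
cos 61.0° = 0.486, so f = (1 − 0.486)/2 = 0.257, so 26%.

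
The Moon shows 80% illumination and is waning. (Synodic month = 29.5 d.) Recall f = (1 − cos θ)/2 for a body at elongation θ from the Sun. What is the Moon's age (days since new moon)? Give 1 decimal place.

19.1 days

From f = (1 − cos θ)/2: cos θ = 1 − 2×0.80 = -0.600; arccos → 126.9°.
Waning ⇒ past full, so θ = 360° − 126.9° = 233.1°.
That fraction of the synodic month is 233.1/360 × 29.5 d ≈ 19.10 d.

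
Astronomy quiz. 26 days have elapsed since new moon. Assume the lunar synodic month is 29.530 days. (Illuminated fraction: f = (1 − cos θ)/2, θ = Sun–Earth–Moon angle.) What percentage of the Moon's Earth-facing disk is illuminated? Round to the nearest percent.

Elongation θ = 360° × 26/29.530 ≈ 317.0°.
With cos θ = 0.731, the lit fraction is (1 − 0.731)/2 ≈ 0.135, so 13%.

13%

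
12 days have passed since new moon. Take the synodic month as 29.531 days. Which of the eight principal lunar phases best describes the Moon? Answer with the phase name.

θ ≈ 360° × 12/29.531 = 146°, which falls in the waxing gibbous sector.

waxing gibbous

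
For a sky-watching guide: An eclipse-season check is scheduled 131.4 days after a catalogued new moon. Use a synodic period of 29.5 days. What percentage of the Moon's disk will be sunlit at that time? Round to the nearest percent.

Reduce mod P: 131.4 − 4×29.5 = 13.40 d into the current lunation.
Phase angle: θ = 360°·(13.40 d)/(29.5 d) = 163.5°.
With cos θ = (-0.959), the lit fraction is (1 − (-0.959))/2 ≈ 0.979, so 98%.

98%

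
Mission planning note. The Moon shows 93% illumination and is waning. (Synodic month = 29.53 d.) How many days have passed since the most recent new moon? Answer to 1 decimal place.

17.3 days

From f = (1 − cos θ)/2: cos θ = 1 − 2×0.93 = -0.860; arccos → 149.3°.
Waning ⇒ past full, so θ = 360° − 149.3° = 210.7°.
At 360°/29.53 d per day, 210.7° corresponds to 17.28 days.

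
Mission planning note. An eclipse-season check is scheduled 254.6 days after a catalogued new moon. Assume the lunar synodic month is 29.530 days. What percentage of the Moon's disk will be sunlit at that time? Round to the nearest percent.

86%

254.6 d spans 8 complete synodic months (8 × 29.530 = 236.24 d) plus 18.36 d.
The Moon has covered 18.36/29.530 of its cycle, so θ ≈ 360° × 18.36/29.530 = 223.8°.
With cos θ = (-0.721), the lit fraction is (1 − (-0.721))/2 ≈ 0.861, so 86%.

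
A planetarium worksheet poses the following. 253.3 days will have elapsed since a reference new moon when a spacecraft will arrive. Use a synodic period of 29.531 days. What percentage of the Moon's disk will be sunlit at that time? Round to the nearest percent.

94%

253.3 d spans 8 complete synodic months (8 × 29.531 = 236.25 d) plus 17.05 d.
Elongation θ = 360° × 17.05/29.531 ≈ 207.9°.
Illuminated fraction = (1 − cos 207.9°)/2 = (1 − (-0.884))/2 ≈ 0.942, so 94%.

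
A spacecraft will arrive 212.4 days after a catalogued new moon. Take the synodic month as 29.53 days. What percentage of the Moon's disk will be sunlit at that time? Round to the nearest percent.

Reduce mod P: 212.4 − 7×29.53 = 5.69 d into the current lunation.
Phase angle: θ = 360°·(5.69 d)/(29.53 d) = 69.4°.
Illuminated fraction = (1 − cos 69.4°)/2 = (1 − 0.352)/2 ≈ 0.324, so 32%.

32%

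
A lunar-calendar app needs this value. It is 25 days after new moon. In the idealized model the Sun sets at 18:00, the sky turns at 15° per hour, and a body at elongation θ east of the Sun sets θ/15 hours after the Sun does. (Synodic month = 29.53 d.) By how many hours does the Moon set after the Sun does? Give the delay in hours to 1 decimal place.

Phase angle: θ = 360°·(25 d)/(29.53 d) = 304.8°.
Delay after the Sun = 304.8° / (15°/h) ≈ 20.32 h.
So the Moon sets 20.32 h after the Sun.

20.3 h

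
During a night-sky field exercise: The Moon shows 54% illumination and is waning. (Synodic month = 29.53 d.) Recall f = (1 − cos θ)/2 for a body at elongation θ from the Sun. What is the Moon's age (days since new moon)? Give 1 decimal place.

21.8 days

Invert f = (1 − cos θ)/2 to get cos θ = 1 − 2(0.54) = -0.080, hence θ₀ = arccos -0.080 = 94.6°.
Waning ⇒ past full, so θ = 360° − 94.6° = 265.4°.
That fraction of the synodic month is 265.4/360 × 29.53 d ≈ 21.77 d.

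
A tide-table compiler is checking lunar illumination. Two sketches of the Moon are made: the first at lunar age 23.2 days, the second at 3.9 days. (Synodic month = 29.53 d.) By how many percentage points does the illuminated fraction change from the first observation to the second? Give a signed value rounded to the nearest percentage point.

-23 pp

First observation: θ = 360°·23.2/29.53 = 282.8°, so f = 0.389.
Second observation: θ = 47.5°, f = 0.162.
Δf = 0.162 − 0.389 = -0.226, i.e. -23 pp.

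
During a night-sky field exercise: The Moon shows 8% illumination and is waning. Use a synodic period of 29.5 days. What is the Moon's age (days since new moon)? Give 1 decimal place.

cos θ = 1 − 2f = 0.840, giving a principal value of 32.9°.
A waning Moon lies in 180°–360°, so θ = 360° − 32.9° = 327.1°.
That fraction of the synodic month is 327.1/360 × 29.5 d ≈ 26.81 d.

26.8 days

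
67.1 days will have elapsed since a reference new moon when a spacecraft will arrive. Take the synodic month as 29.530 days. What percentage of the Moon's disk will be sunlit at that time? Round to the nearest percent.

57%

Reduce mod P: 67.1 − 2×29.530 = 8.04 d into the current lunation.
The Moon has covered 8.04/29.530 of its cycle, so θ ≈ 360° × 8.04/29.530 = 98.0°.
cos 98.0° = (-0.139), so f = (1 − (-0.139))/2 = 0.570, so 57%.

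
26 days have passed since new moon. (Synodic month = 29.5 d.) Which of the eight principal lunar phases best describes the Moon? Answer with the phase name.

waning crescent

At 26/29.5 of the cycle, θ ≈ 317° — the waning crescent range.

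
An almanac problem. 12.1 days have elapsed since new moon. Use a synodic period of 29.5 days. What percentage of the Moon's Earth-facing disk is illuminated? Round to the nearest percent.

Elongation θ = 360° × 12.1/29.5 ≈ 147.7°.
Illuminated fraction = (1 − cos 147.7°)/2 = (1 − (-0.845))/2 ≈ 0.922, so 92%.

92%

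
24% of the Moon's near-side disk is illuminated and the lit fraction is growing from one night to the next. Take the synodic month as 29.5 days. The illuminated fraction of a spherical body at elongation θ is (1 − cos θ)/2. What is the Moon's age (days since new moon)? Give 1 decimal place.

4.8 days

From f = (1 − cos θ)/2: cos θ = 1 − 2×0.24 = 0.520; arccos → 58.7°.
The Moon is waxing (0°–180°), so θ = 58.7° directly.
At 360°/29.5 d per day, 58.7° corresponds to 4.81 days.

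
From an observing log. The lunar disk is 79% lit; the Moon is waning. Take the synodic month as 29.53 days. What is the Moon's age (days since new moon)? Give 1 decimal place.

From f = (1 − cos θ)/2: cos θ = 1 − 2×0.79 = -0.580; arccos → 125.5°.
Waning ⇒ past full, so θ = 360° − 125.5° = 234.5°.
At 360°/29.53 d per day, 234.5° corresponds to 19.24 days.

19.2 days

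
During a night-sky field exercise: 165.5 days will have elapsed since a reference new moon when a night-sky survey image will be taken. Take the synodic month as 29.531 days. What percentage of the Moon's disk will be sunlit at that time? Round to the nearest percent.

90%

165.5/29.531 = 5.604 lunations, so 5 complete cycles and 17.84 d into the next.
The Moon has covered 17.84/29.531 of its cycle, so θ ≈ 360° × 17.84/29.531 = 217.5°.
Illuminated fraction = (1 − cos 217.5°)/2 = (1 − (-0.793))/2 ≈ 0.896, so 90%.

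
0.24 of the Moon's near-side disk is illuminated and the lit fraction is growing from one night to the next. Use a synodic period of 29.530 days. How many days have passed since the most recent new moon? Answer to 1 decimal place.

4.8 days

Invert f = (1 − cos θ)/2 to get cos θ = 1 − 2(0.24) = 0.520, hence θ₀ = arccos 0.520 = 58.7°.
The Moon is waxing (0°–180°), so θ = 58.7° directly.
Age = 29.530 × 58.7°/360° ≈ 4.81 days.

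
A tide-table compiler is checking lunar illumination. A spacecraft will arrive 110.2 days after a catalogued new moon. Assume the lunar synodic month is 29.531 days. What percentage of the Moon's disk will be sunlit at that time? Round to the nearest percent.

56%

110.2/29.531 = 3.732 lunations, so 3 complete cycles and 21.61 d into the next.
Elongation θ = 360° × 21.61/29.531 ≈ 263.4°.
With cos θ = (-0.115), the lit fraction is (1 − (-0.115))/2 ≈ 0.557, so 56%.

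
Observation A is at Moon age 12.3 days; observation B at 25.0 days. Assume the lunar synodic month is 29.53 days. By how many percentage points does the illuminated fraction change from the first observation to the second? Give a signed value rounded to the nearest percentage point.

-72 percentage points

θ₁ = 360° × 12.3/29.53 = 149.9°, f₁ = (1 − cos θ₁)/2 = 0.933.
θ₂ = 360° × 25.0/29.53 = 304.8°, f₂ = (1 − cos θ₂)/2 = 0.215.
Change = f₂ − f₁ = -0.718 → -72 percentage points.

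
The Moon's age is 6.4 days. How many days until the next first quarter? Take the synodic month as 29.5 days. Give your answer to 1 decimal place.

1.0 days

First quarter is 0.25 of the way through the cycle: age 0.25 × 29.5 = 7.375 d.
That is 7.375 − 6.4 = 0.975 days ahead.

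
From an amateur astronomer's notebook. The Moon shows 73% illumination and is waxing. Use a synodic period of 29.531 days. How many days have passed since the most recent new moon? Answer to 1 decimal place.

9.6 days

cos θ = 1 − 2f = -0.460, giving a principal value of 117.4°.
Waxing ⇒ before full, so θ = 117.4°.
That fraction of the synodic month is 117.4/360 × 29.531 d ≈ 9.63 d.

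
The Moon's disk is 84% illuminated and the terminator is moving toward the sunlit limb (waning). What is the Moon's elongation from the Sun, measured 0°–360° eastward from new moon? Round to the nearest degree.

227°

Invert f = (1 − cos θ)/2 to get cos θ = 1 − 2(0.84) = -0.680, hence θ₀ = arccos -0.680 = 132.8°.
Waning ⇒ past full, so θ = 360° − 132.8° = 227.2°.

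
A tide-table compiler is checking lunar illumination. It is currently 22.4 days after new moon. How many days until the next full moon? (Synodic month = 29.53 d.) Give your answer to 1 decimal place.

Full moon occurs at elongation 180°, i.e. at age 29.53 × 180/360 = 14.765 d.
This lunation's full moon (14.765 d) has passed, so add one period: 44.295 − 22.4 = 21.895 days.

21.9 days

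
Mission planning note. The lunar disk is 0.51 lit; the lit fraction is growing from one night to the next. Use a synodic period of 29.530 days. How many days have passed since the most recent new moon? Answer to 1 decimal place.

Invert f = (1 − cos θ)/2 to get cos θ = 1 − 2(0.51) = -0.020, hence θ₀ = arccos -0.020 = 91.1°.
The Moon is waxing (0°–180°), so θ = 91.1° directly.
That fraction of the synodic month is 91.1/360 × 29.530 d ≈ 7.48 d.

7.5 days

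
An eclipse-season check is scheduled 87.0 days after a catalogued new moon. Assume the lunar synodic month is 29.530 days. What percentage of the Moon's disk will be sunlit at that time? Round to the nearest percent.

Reduce mod P: 87.0 − 2×29.530 = 27.94 d into the current lunation.
Elongation θ = 360° × 27.94/29.530 ≈ 340.6°.
With cos θ = 0.943, the lit fraction is (1 − 0.943)/2 ≈ 0.028, so 3%.

3%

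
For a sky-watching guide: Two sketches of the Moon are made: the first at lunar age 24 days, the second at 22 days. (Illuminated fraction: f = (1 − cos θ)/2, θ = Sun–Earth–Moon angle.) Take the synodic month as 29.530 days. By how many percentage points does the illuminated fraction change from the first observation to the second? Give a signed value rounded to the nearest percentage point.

First observation: θ = 360°·24/29.530 = 292.6°, so f = 0.308.
Second observation: θ = 268.2°, f = 0.516.
Δf = 0.516 − 0.308 = +0.208, i.e. +21 pp.

+21 pp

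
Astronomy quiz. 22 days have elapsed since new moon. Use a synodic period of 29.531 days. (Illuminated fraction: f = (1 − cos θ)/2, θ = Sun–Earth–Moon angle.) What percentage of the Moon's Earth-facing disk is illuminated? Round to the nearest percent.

Elongation θ = 360° × 22/29.531 ≈ 268.2°.
Illuminated fraction = (1 − cos 268.2°)/2 = (1 − (-0.032))/2 ≈ 0.516, so 52%.

52%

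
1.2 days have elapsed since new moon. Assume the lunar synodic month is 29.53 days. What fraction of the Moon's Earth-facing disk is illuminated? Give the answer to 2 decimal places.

Elongation θ = 360° × 1.2/29.53 ≈ 14.6°.
cos 14.6° = 0.968, so f = (1 − 0.968)/2 = 0.016.

0.02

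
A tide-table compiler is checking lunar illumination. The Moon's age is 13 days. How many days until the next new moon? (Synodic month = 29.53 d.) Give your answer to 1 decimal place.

16.5 days

The next new moon completes the synodic month: 29.53 − 13 = 16.530 days.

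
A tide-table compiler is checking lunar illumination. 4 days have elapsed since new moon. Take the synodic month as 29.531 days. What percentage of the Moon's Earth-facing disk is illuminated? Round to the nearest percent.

Elongation θ = 360° × 4/29.531 ≈ 48.8°.
Illuminated fraction = (1 − cos 48.8°)/2 = (1 − 0.659)/2 ≈ 0.170, so 17%.

17%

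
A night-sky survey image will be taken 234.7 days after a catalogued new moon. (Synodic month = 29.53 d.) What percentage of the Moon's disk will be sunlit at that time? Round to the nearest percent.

3%

Reduce mod P: 234.7 − 7×29.53 = 27.99 d into the current lunation.
Phase angle: θ = 360°·(27.99 d)/(29.53 d) = 341.2°.
Illuminated fraction = (1 − cos 341.2°)/2 = (1 − 0.947)/2 ≈ 0.027, so 3%.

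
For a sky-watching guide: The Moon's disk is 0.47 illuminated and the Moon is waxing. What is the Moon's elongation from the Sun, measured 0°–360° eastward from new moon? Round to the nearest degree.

87°

From f = (1 − cos θ)/2: cos θ = 1 − 2×0.47 = 0.060; arccos → 86.6°.
Waxing ⇒ before full, so θ = 86.6°.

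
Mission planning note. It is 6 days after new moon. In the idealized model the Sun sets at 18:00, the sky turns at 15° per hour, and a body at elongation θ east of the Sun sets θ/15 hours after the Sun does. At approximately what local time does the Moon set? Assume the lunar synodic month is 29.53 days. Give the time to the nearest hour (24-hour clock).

The Moon has covered 6/29.53 of its cycle, so θ ≈ 360° × 6/29.53 = 73.1°.
Delay after the Sun = 73.1° / (15°/h) ≈ 4.88 h.
18:00 + 4.88 h ≈ 22:53 → 23:00 to the nearest hour.

23:00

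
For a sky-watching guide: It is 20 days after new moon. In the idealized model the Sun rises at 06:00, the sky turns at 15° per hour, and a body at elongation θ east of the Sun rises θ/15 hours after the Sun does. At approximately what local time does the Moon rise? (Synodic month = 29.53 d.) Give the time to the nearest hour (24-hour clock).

Elongation θ = 360° × 20/29.53 ≈ 243.8°.
Delay after the Sun = 243.8° / (15°/h) ≈ 16.25 h.
06:00 + 16.25 h ≈ 22:15 → 22:00 to the nearest hour.

22:00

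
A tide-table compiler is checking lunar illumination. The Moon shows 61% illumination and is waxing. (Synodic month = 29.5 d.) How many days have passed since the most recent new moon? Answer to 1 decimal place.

8.4 days

From f = (1 − cos θ)/2: cos θ = 1 − 2×0.61 = -0.220; arccos → 102.7°.
Waxing ⇒ before full, so θ = 102.7°.
Age = 29.5 × 102.7°/360° ≈ 8.42 days.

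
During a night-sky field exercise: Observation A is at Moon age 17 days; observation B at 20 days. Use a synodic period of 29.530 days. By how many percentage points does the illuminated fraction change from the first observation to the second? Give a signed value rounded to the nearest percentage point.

-22 percentage points

First observation: θ = 360°·17/29.530 = 207.2°, so f = 0.945.
Second observation: θ = 243.8°, f = 0.721.
Δf = 0.721 − 0.945 = -0.224, i.e. -22 pp.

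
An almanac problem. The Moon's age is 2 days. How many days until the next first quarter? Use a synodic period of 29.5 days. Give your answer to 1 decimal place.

5.4 days

First quarter occurs at elongation 90°, i.e. at age 29.5 × 90/360 = 7.375 d.
That is 7.375 − 2 = 5.375 days ahead.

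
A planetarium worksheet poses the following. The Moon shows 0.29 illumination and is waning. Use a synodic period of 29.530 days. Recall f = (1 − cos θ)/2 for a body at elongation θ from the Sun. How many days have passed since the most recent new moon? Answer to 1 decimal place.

Invert f = (1 − cos θ)/2 to get cos θ = 1 − 2(0.29) = 0.420, hence θ₀ = arccos 0.420 = 65.2°.
A waning Moon lies in 180°–360°, so θ = 360° − 65.2° = 294.8°.
At 360°/29.530 d per day, 294.8° corresponds to 24.18 days.

24.2 days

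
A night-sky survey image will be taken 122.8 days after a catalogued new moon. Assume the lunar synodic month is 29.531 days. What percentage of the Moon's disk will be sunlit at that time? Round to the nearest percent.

23%

Reduce mod P: 122.8 − 4×29.531 = 4.68 d into the current lunation.
Elongation θ = 360° × 4.68/29.531 ≈ 57.0°.
cos 57.0° = 0.545, so f = (1 − 0.545)/2 = 0.228, so 23%.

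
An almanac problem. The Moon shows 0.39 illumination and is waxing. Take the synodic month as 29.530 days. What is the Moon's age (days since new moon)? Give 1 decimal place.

6.3 days

cos θ = 1 − 2f = 0.220, giving a principal value of 77.3°.
Waxing ⇒ before full, so θ = 77.3°.
At 360°/29.530 d per day, 77.3° corresponds to 6.34 days.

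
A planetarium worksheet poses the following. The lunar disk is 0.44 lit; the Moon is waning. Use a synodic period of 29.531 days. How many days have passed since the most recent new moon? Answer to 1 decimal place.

Invert f = (1 − cos θ)/2 to get cos θ = 1 − 2(0.44) = 0.120, hence θ₀ = arccos 0.120 = 83.1°.
A waning Moon lies in 180°–360°, so θ = 360° − 83.1° = 276.9°.
At 360°/29.531 d per day, 276.9° corresponds to 22.71 days.

22.7 days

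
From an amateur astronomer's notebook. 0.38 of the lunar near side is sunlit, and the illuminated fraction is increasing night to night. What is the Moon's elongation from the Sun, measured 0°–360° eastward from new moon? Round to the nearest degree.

76°

cos θ = 1 − 2f = 0.240, giving a principal value of 76.1°.
Before full moon the principal value applies: θ = 76.1°.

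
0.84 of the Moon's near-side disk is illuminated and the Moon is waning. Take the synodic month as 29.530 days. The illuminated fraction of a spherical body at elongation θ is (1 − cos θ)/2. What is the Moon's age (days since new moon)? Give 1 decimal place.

cos θ = 1 − 2f = -0.680, giving a principal value of 132.8°.
A waning Moon lies in 180°–360°, so θ = 360° − 132.8° = 227.2°.
That fraction of the synodic month is 227.2/360 × 29.530 d ≈ 18.63 d.

18.6 days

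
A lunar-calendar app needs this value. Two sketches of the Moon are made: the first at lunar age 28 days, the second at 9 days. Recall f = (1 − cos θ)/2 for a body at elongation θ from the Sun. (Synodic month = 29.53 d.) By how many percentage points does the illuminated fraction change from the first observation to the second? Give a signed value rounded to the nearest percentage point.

First observation: θ = 360°·28/29.53 = 341.3°, so f = 0.026.
Second observation: θ = 109.7°, f = 0.669.
Δf = 0.669 − 0.026 = +0.642, i.e. +64 pp.

+64 percentage points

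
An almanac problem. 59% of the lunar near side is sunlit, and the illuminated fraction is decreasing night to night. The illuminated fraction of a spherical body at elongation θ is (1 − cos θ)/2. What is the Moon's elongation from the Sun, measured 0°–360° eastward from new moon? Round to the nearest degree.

260°

cos θ = 1 − 2f = -0.180, giving a principal value of 100.4°.
Waning ⇒ past full, so θ = 360° − 100.4° = 259.6°.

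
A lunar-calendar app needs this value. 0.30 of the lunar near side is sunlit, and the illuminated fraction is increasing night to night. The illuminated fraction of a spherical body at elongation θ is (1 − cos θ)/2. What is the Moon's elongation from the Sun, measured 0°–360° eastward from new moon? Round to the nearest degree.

cos θ = 1 − 2f = 0.400, giving a principal value of 66.4°.
Before full moon the principal value applies: θ = 66.4°.

66°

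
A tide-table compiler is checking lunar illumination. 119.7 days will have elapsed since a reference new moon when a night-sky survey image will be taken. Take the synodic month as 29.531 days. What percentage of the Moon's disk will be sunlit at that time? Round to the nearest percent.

3%

119.7/29.531 = 4.053 lunations, so 4 complete cycles and 1.58 d into the next.
The Moon has covered 1.58/29.531 of its cycle, so θ ≈ 360° × 1.58/29.531 = 19.2°.
Illuminated fraction = (1 − cos 19.2°)/2 = (1 − 0.944)/2 ≈ 0.028, so 3%.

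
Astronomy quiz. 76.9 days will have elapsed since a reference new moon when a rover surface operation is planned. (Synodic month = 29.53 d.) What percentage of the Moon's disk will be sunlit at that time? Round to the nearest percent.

76.9/29.53 = 2.604 lunations, so 2 complete cycles and 17.84 d into the next.
Elongation θ = 360° × 17.84/29.53 ≈ 217.5°.
cos 217.5° = (-0.793), so f = (1 − (-0.793))/2 = 0.897, so 90%.

90%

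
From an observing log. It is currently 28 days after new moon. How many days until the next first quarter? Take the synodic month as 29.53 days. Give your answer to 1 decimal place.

8.9 days

First quarter is 0.25 of the way through the cycle: age 0.25 × 29.53 = 7.383 d.
Already past this cycle's first quarter; the next is at 7.383 + 29.53 = 36.913 d, so 36.913 − 28 = 8.913 days.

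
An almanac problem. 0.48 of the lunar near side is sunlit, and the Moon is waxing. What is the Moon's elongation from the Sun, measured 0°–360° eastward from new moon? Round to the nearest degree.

Invert f = (1 − cos θ)/2 to get cos θ = 1 − 2(0.48) = 0.040, hence θ₀ = arccos 0.040 = 87.7°.
The Moon is waxing (0°–180°), so θ = 87.7° directly.

88°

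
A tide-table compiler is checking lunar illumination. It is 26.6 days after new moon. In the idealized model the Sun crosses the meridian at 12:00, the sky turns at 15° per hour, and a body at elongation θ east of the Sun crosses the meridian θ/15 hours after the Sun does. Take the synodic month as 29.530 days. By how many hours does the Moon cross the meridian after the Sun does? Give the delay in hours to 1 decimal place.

Phase angle: θ = 360°·(26.6 d)/(29.530 d) = 324.3°.
The Moon trails the Sun by θ/15 = 324.3/15 ≈ 21.62 hours.
So the Moon crosses the meridian 21.62 h after the Sun.

21.6 h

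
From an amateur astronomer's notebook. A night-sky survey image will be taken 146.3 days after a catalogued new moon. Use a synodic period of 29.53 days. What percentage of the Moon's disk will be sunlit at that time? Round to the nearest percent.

2%

146.3/29.53 = 4.954 lunations, so 4 complete cycles and 28.18 d into the next.
Phase angle: θ = 360°·(28.18 d)/(29.53 d) = 343.5°.
cos 343.5° = 0.959, so f = (1 − 0.959)/2 = 0.020, so 2%.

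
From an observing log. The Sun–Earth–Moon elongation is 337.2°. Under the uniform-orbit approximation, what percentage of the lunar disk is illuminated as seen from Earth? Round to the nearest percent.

4%

f = (1 − cos 337.2°)/2 = (1 − 0.922)/2 ≈ 0.039, i.e. 4%.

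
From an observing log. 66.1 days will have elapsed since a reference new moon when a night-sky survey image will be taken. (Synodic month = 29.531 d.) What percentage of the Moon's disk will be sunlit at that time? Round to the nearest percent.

46%

66.1/29.531 = 2.238 lunations, so 2 complete cycles and 7.04 d into the next.
Elongation θ = 360° × 7.04/29.531 ≈ 85.8°.
With cos θ = 0.073, the lit fraction is (1 − 0.073)/2 ≈ 0.463, so 46%.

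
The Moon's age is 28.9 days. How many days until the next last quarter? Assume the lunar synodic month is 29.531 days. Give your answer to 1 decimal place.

Last quarter is 0.75 of the way through the cycle: age 0.75 × 29.531 = 22.148 d.
This lunation's last quarter (22.148 d) has passed, so add one period: 51.679 − 28.9 = 22.779 days.

22.8 days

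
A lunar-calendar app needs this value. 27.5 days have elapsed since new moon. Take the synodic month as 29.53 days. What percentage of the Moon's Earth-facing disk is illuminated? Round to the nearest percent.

5%

Phase angle: θ = 360°·(27.5 d)/(29.53 d) = 335.3°.
cos 335.3° = 0.908, so f = (1 − 0.908)/2 = 0.046, so 5%.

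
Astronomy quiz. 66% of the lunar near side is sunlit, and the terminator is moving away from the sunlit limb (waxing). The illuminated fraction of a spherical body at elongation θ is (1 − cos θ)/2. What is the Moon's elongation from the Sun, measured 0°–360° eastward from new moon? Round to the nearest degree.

109°

From f = (1 − cos θ)/2: cos θ = 1 − 2×0.66 = -0.320; arccos → 108.7°.
The Moon is waxing (0°–180°), so θ = 108.7° directly.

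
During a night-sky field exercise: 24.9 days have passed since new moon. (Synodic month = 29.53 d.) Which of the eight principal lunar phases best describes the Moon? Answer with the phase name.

At 24.9/29.53 of the cycle, θ ≈ 304° — the waning crescent range.

waning crescent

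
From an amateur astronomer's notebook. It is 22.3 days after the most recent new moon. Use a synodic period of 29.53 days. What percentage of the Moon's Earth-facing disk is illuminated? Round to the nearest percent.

48%

The Moon has covered 22.3/29.53 of its cycle, so θ ≈ 360° × 22.3/29.53 = 271.9°.
Illuminated fraction = (1 − cos 271.9°)/2 = (1 − 0.032)/2 ≈ 0.484, so 48%.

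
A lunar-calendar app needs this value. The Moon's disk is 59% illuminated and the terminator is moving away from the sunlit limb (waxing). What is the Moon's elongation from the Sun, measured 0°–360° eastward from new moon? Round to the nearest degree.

Invert f = (1 − cos θ)/2 to get cos θ = 1 − 2(0.59) = -0.180, hence θ₀ = arccos -0.180 = 100.4°.
The Moon is waxing (0°–180°), so θ = 100.4° directly.

100°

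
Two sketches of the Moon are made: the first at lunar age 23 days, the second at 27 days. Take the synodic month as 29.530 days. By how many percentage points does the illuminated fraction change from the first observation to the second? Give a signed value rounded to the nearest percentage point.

-34 percentage points

θ₁ = 360° × 23/29.530 = 280.4°, f₁ = (1 − cos θ₁)/2 = 0.410.
θ₂ = 360° × 27/29.530 = 329.2°, f₂ = (1 − cos θ₂)/2 = 0.071.
Change = f₂ − f₁ = -0.339 → -34 percentage points.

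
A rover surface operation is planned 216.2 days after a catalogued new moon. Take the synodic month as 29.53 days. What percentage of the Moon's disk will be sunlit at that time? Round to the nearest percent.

216.2 d spans 7 complete synodic months (7 × 29.53 = 206.71 d) plus 9.49 d.
Elongation θ = 360° × 9.49/29.53 ≈ 115.7°.
With cos θ = (-0.434), the lit fraction is (1 − (-0.434))/2 ≈ 0.717, so 72%.

72%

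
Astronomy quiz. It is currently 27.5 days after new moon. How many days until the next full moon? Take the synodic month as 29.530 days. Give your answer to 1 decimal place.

16.8 days

Full moon occurs at elongation 180°, i.e. at age 29.530 × 180/360 = 14.765 d.
This lunation's full moon (14.765 d) has passed, so add one period: 44.295 − 27.5 = 16.795 days.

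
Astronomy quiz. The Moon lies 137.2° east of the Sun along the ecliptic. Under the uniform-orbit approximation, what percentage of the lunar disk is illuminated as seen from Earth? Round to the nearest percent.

Half-versine of 137.2°: (1 − (-0.734))/2 = 0.867, i.e. 87%.

87%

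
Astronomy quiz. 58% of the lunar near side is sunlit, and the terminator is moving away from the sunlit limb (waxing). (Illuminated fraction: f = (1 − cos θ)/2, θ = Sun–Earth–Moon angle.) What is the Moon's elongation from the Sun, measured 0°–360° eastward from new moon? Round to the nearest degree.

99°

cos θ = 1 − 2f = -0.160, giving a principal value of 99.2°.
The Moon is waxing (0°–180°), so θ = 99.2° directly.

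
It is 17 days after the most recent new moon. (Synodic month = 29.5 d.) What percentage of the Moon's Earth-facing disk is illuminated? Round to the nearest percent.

94%

Phase angle: θ = 360°·(17 d)/(29.5 d) = 207.5°.
cos 207.5° = (-0.887), so f = (1 − (-0.887))/2 = 0.944, so 94%.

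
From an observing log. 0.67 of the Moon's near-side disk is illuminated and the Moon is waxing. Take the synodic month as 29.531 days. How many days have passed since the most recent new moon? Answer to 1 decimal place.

9.0 days

From f = (1 − cos θ)/2: cos θ = 1 − 2×0.67 = -0.340; arccos → 109.9°.
Before full moon the principal value applies: θ = 109.9°.
That fraction of the synodic month is 109.9/360 × 29.531 d ≈ 9.01 d.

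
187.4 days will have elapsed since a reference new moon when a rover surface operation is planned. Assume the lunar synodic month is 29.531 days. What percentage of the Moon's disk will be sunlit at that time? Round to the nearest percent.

78%

187.4 d spans 6 complete synodic months (6 × 29.531 = 177.19 d) plus 10.21 d.
The Moon has covered 10.21/29.531 of its cycle, so θ ≈ 360° × 10.21/29.531 = 124.5°.
With cos θ = (-0.567), the lit fraction is (1 − (-0.567))/2 ≈ 0.783, so 78%.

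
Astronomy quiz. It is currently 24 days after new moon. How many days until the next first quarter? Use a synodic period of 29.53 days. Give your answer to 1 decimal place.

12.9 days

First quarter is 0.25 of the way through the cycle: age 0.25 × 29.53 = 7.383 d.
This lunation's first quarter (7.383 d) has passed, so add one period: 36.913 − 24 = 12.913 days.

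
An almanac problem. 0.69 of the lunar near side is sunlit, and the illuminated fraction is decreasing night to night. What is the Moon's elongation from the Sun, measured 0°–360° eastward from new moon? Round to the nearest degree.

Invert f = (1 − cos θ)/2 to get cos θ = 1 − 2(0.69) = -0.380, hence θ₀ = arccos -0.380 = 112.3°.
A waning Moon lies in 180°–360°, so θ = 360° − 112.3° = 247.7°.

248°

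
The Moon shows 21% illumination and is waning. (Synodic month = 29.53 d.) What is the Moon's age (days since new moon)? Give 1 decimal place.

cos θ = 1 − 2f = 0.580, giving a principal value of 54.5°.
A waning Moon lies in 180°–360°, so θ = 360° − 54.5° = 305.5°.
Age = 29.53 × 305.5°/360° ≈ 25.06 days.

25.1 days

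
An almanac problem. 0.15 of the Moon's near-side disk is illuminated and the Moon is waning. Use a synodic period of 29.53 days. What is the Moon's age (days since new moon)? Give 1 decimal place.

Invert f = (1 − cos θ)/2 to get cos θ = 1 − 2(0.15) = 0.700, hence θ₀ = arccos 0.700 = 45.6°.
Waning ⇒ past full, so θ = 360° − 45.6° = 314.4°.
Age = 29.53 × 314.4°/360° ≈ 25.79 days.

25.8 days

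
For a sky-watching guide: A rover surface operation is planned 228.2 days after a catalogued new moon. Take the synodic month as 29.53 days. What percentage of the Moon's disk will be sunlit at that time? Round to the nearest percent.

Reduce mod P: 228.2 − 7×29.53 = 21.49 d into the current lunation.
Phase angle: θ = 360°·(21.49 d)/(29.53 d) = 262.0°.
cos 262.0° = (-0.139), so f = (1 − (-0.139))/2 = 0.570, so 57%.

57%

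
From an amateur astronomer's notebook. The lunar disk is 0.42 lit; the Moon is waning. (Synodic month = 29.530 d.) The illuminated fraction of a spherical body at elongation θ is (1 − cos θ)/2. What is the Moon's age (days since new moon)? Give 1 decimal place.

cos θ = 1 − 2f = 0.160, giving a principal value of 80.8°.
Since the Moon is past full (waning), take the reflex angle: θ = 360° − 80.8° = 279.2°.
That fraction of the synodic month is 279.2/360 × 29.530 d ≈ 22.90 d.

22.9 days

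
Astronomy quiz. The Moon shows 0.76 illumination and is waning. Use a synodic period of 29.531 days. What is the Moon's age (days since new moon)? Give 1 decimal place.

19.6 days

Invert f = (1 − cos θ)/2 to get cos θ = 1 − 2(0.76) = -0.520, hence θ₀ = arccos -0.520 = 121.3°.
Since the Moon is past full (waning), take the reflex angle: θ = 360° − 121.3° = 238.7°.
That fraction of the synodic month is 238.7/360 × 29.531 d ≈ 19.58 d.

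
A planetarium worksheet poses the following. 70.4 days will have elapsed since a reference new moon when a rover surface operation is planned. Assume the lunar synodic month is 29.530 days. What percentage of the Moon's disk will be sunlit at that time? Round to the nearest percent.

70.4/29.530 = 2.384 lunations, so 2 complete cycles and 11.34 d into the next.
Phase angle: θ = 360°·(11.34 d)/(29.530 d) = 138.2°.
With cos θ = (-0.746), the lit fraction is (1 − (-0.746))/2 ≈ 0.873, so 87%.

87%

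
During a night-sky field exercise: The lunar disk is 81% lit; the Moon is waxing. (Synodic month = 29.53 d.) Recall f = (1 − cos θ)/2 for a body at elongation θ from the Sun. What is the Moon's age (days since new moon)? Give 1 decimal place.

cos θ = 1 − 2f = -0.620, giving a principal value of 128.3°.
Waxing ⇒ before full, so θ = 128.3°.
At 360°/29.53 d per day, 128.3° corresponds to 10.53 days.

10.5 days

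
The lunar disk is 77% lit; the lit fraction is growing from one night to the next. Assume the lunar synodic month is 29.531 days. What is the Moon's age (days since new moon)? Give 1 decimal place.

Invert f = (1 − cos θ)/2 to get cos θ = 1 − 2(0.77) = -0.540, hence θ₀ = arccos -0.540 = 122.7°.
Before full moon the principal value applies: θ = 122.7°.
That fraction of the synodic month is 122.7/360 × 29.531 d ≈ 10.06 d.

10.1 days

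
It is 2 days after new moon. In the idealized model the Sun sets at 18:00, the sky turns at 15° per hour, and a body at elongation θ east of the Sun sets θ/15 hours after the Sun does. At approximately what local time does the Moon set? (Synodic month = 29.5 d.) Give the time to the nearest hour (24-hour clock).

20:00

Phase angle: θ = 360°·(2 d)/(29.5 d) = 24.4°.
Delay after the Sun = 24.4° / (15°/h) ≈ 1.63 h.
18:00 + 1.63 h ≈ 19:38 → 20:00 to the nearest hour.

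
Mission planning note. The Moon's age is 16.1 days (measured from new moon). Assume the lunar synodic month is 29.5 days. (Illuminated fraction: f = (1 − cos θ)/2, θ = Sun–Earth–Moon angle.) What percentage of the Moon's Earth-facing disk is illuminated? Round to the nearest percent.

Phase angle: θ = 360°·(16.1 d)/(29.5 d) = 196.5°.
Illuminated fraction = (1 − cos 196.5°)/2 = (1 − (-0.959))/2 ≈ 0.979, so 98%.

98%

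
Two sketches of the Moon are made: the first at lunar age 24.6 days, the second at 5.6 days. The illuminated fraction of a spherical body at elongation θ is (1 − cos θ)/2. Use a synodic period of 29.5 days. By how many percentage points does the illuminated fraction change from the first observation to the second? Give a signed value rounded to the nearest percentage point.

First observation: θ = 360°·24.6/29.5 = 300.2°, so f = 0.248.
Second observation: θ = 68.3°, f = 0.315.
Δf = 0.315 − 0.248 = +0.067, i.e. +7 pp.

+7 pp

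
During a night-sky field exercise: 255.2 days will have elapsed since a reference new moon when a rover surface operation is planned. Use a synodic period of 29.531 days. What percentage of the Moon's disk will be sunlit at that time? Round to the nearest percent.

81%

255.2/29.531 = 8.642 lunations, so 8 complete cycles and 18.95 d into the next.
Elongation θ = 360° × 18.95/29.531 ≈ 231.0°.
cos 231.0° = (-0.629), so f = (1 − (-0.629))/2 = 0.814, so 81%.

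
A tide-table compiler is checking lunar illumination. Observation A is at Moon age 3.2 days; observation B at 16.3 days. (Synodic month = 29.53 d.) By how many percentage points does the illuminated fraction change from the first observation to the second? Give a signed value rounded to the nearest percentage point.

θ₁ = 360° × 3.2/29.53 = 39.0°, f₁ = (1 − cos θ₁)/2 = 0.111.
θ₂ = 360° × 16.3/29.53 = 198.7°, f₂ = (1 − cos θ₂)/2 = 0.974.
Change = f₂ − f₁ = +0.862 → +86 percentage points.

+86 percentage points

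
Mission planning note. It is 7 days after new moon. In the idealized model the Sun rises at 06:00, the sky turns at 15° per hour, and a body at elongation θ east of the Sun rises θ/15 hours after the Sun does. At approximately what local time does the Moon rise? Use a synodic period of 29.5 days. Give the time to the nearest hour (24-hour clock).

12:00

The Moon has covered 7/29.5 of its cycle, so θ ≈ 360° × 7/29.5 = 85.4°.
At 15° of sky rotation per hour, 85.4° corresponds to a 5.69 h lag.
06:00 + 5.69 h ≈ 11:42 → 12:00 to the nearest hour.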